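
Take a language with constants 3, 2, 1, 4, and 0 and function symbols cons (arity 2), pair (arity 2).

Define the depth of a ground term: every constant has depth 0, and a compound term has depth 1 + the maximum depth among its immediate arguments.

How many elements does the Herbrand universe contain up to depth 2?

6055

Write N_k for the number of ground terms of depth ≤ k. A term of depth ≤ k is either a constant or a function symbol applied to arguments of depth ≤ k−1, so N_k = 5 + N_{k-1}^2 + N_{k-1}^2.
N_0 = 5
N_1 = 5 + 5^2 + 5^2 = 55
N_2 = 5 + 55^2 + 55^2 = 6055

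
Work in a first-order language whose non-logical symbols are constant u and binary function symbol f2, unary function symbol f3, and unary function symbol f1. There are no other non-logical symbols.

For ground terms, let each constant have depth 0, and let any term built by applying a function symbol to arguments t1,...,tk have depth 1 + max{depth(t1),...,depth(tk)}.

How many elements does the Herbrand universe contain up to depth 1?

Let N_k count ground terms of depth at most k. Each non-constant term of depth ≤ k is some function symbol applied to depth-≤(k−1) arguments, giving N_k = 1 + N_{k-1}^2 + N_{k-1} + N_{k-1}.
N_0 = 1
N_1 = 1 + 1^2 + 1 + 1 = 4
Explicitly: u, f2(u, u), f3(u), f1(u).

4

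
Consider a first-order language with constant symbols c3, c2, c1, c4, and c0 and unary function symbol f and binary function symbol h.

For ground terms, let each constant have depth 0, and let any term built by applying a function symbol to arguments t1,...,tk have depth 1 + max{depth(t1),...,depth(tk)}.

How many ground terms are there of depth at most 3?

1601495

Write N_k for the number of ground terms of depth ≤ k. A term of depth ≤ k is either a constant or a function symbol applied to arguments of depth ≤ k−1, so N_k = 5 + N_{k-1} + N_{k-1}^2.
N_0 = 5
N_1 = 5 + 5 + 5^2 = 35
N_2 = 5 + 35 + 35^2 = 1265
N_3 = 5 + 1265 + 1265^2 = 1601495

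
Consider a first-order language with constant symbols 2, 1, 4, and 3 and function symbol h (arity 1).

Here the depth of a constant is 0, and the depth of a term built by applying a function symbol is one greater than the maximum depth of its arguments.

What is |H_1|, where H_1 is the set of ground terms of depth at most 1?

8

Let N_k count ground terms of depth at most k. Each non-constant term of depth ≤ k is some function symbol applied to depth-≤(k−1) arguments, giving N_k = 4 + N_{k-1}.
N_0 = 4
N_1 = 4 + 4 = 8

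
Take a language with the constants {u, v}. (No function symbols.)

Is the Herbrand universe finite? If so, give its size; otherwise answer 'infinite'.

2

There are no function symbols, so every ground term is one of the 2 constants.
The Herbrand universe is {u, v}, which is finite with 2 elements.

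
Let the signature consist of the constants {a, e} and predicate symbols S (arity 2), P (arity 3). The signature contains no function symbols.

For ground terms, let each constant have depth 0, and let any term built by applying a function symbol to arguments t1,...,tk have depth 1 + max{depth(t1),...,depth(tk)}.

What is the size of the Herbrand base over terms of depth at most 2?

12

First count ground terms of depth ≤ 2.
With no function symbols every ground term is a constant, so there are exactly 2 ground terms at every depth bound.
N_0 = 2
N_1 = 2
N_2 = 2
Explicitly: a, e.
So |H| = 2.
Ground atoms are formed by filling each argument slot of a predicate with a term from H, so an r-ary predicate gives |H|^r atoms:
  S: 2^2 = 4;  P: 2^3 = 8
Total ground atoms: 4 + 8 = 12.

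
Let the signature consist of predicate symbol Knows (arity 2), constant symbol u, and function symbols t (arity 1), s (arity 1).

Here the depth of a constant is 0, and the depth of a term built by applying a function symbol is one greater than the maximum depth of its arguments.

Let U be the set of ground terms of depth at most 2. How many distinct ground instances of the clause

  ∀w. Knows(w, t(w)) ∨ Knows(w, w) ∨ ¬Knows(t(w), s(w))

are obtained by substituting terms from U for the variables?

7

Ground terms of depth ≤ 2:
  Count level by level. With function symbols t/1, s/1, the terms of depth ≤ k are the 1 constant together with each function applied to depth-≤(k−1) tuples, so N_k = 1 + N_{k-1} + N_{k-1}.
  N_0 = 1
  N_1 = 1 + 1 + 1 = 3
  N_2 = 1 + 3 + 3 = 7
  Explicitly: u, t(u), t(t(u)), t(s(u)), s(u), s(t(u)), s(s(u)).
So there are 7 ground terms available for substitution.
The body mentions the single quantified variable w; since ground terms form a free algebra, no two substitutions collapse to the same formula.
Number of ground instances = 7.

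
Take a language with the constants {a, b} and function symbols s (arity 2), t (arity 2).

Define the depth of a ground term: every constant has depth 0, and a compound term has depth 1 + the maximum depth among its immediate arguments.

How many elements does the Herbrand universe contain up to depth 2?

Write N_k for the number of ground terms of depth ≤ k. A term of depth ≤ k is either a constant or a function symbol applied to arguments of depth ≤ k−1, so N_k = 2 + N_{k-1}^2 + N_{k-1}^2.
N_0 = 2
N_1 = 2 + 2^2 + 2^2 = 10
N_2 = 2 + 10^2 + 10^2 = 202

202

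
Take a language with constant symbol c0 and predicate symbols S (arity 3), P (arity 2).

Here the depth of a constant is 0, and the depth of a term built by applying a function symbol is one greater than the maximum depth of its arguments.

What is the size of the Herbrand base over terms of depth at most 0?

First count ground terms of depth ≤ 0.
With no function symbols every ground term is a constant, so there is exactly 1 ground term at every depth bound.
N_0 = 1
So |H| = 1.
For each predicate symbol, the number of ground atoms is |H| raised to its arity; summing:
  S: 1^3 = 1;  P: 1^2 = 1
Total ground atoms: 1 + 1 = 2.

2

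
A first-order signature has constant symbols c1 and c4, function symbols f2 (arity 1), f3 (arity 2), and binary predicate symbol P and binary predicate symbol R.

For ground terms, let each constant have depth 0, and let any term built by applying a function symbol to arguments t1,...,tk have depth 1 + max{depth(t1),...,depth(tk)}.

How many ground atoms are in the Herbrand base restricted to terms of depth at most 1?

First count ground terms of depth ≤ 1.
If N_k denotes the number of depth-≤k ground terms, the 2 constants give N_0 = 2, and each function symbol of arity r contributes N_{k-1}^r new terms at level k: N_k = 2 + N_{k-1} + N_{k-1}^2.
N_0 = 2
N_1 = 2 + 2 + 2^2 = 8
So |H| = 8.
Ground atoms are formed by filling each argument slot of a predicate with a term from H, so an r-ary predicate gives |H|^r atoms:
  P: 8^2 = 64;  R: 8^2 = 64
Total ground atoms: 64 + 64 = 128.

128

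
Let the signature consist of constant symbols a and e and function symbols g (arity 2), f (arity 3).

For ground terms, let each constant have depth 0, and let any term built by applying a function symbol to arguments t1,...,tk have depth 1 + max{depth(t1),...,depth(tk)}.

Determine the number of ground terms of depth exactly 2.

Count level by level. With function symbols g/2, f/3, the terms of depth ≤ k are the 2 constants together with each function applied to depth-≤(k−1) tuples, so N_k = 2 + N_{k-1}^2 + N_{k-1}^3.
N_0 = 2
N_1 = 2 + 2^2 + 2^3 = 14
N_2 = 2 + 14^2 + 14^3 = 2942
Terms of depth exactly 2: N_2 − N_1 = 2942 − 14 = 2928.

2928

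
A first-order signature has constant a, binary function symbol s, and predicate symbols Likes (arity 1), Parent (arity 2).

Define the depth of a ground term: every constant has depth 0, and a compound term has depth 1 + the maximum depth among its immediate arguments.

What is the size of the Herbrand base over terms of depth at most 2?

30

First count ground terms of depth ≤ 2.
Let N_k = |{terms of depth ≤ k}|. Then N_0 = 1 and N_k = 1 + N_{k-1}^2 for k ≥ 1 (one summand per function symbol, arity giving the exponent).
N_0 = 1
N_1 = 1 + 1^2 = 2
N_2 = 1 + 2^2 = 5
Explicitly: a, s(a, a), s(a, s(a, a)), s(s(a, a), a), s(s(a, a), s(a, a)).
So |H| = 5.
For each predicate symbol, the number of ground atoms is |H| raised to its arity; summing:
  Likes: 5;  Parent: 5^2 = 25
Total ground atoms: 5 + 25 = 30.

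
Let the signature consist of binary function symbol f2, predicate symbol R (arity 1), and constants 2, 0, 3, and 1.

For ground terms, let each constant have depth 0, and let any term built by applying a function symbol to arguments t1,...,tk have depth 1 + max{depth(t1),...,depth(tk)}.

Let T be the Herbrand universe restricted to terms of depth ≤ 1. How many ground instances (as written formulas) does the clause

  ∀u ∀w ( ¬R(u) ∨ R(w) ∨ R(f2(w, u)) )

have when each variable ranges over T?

Ground terms of depth ≤ 1:
  Let N_k count ground terms of depth at most k. Each non-constant term of depth ≤ k is some function symbol applied to depth-≤(k−1) arguments, giving N_k = 4 + N_{k-1}^2.
  N_0 = 4
  N_1 = 4 + 4^2 = 20
So there are 20 ground terms available for substitution.
The clause has 2 distinct variables (u, w), each appearing in the body. In the free term algebra distinct substitutions yield syntactically distinct ground instances.
Number of ground instances = 20^2 = 400.

400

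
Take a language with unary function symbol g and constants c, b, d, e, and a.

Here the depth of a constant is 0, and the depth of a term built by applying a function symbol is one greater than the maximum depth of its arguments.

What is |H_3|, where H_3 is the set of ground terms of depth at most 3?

20

Write N_k for the number of ground terms of depth ≤ k. A term of depth ≤ k is either a constant or a function symbol applied to arguments of depth ≤ k−1, so N_k = 5 + N_{k-1}.
N_0 = 5
N_1 = 5 + 5 = 10
N_2 = 5 + 10 = 15
N_3 = 5 + 15 = 20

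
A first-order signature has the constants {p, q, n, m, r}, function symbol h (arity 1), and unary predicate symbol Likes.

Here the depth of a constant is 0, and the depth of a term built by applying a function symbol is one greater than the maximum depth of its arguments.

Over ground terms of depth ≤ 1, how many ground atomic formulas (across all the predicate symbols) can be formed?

10

First count ground terms of depth ≤ 1.
Let N_k = |{terms of depth ≤ k}|. Then N_0 = 5 and N_k = 5 + N_{k-1} for k ≥ 1 (one summand per function symbol, arity giving the exponent).
N_0 = 5
N_1 = 5 + 5 = 10
So |H| = 10.
Each predicate of arity r yields |H|^r ground atoms (one per choice of an r-tuple from H):
  Likes: 10
Total ground atoms: 10.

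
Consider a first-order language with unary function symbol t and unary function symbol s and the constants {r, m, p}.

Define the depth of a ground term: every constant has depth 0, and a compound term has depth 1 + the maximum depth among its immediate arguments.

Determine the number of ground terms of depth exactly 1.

Write N_k for the number of ground terms of depth ≤ k. A term of depth ≤ k is either a constant or a function symbol applied to arguments of depth ≤ k−1, so N_k = 3 + N_{k-1} + N_{k-1}.
N_0 = 3
N_1 = 3 + 3 + 3 = 9
Terms of depth exactly 1: N_1 − N_0 = 9 − 3 = 6.

6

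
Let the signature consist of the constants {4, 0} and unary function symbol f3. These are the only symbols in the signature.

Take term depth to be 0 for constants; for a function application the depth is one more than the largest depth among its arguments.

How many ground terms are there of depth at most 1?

4

Write N_k for the number of ground terms of depth ≤ k. A term of depth ≤ k is either a constant or a function symbol applied to arguments of depth ≤ k−1, so N_k = 2 + N_{k-1}.
N_0 = 2
N_1 = 2 + 2 = 4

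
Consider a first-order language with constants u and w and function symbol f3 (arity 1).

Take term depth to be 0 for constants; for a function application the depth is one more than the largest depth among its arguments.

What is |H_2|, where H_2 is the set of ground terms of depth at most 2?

6

Count level by level. With function symbols f3/1, the terms of depth ≤ k are the 2 constants together with each function applied to depth-≤(k−1) tuples, so N_k = 2 + N_{k-1}.
N_0 = 2
N_1 = 2 + 2 = 4
N_2 = 2 + 4 = 6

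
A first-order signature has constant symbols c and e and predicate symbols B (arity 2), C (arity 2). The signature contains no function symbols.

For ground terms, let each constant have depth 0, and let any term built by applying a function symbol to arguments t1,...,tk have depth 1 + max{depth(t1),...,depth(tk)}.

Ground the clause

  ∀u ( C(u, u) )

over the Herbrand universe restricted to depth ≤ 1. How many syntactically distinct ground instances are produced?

Ground terms of depth ≤ 1:
  With no function symbols every ground term is a constant, so there are exactly 2 ground terms at every depth bound.
  N_0 = 2
  N_1 = 2
  Explicitly: c, e.
So there are 2 ground terms available for substitution.
The body mentions the single quantified variable u; since ground terms form a free algebra, no two substitutions collapse to the same formula.
Number of ground instances = 2.

2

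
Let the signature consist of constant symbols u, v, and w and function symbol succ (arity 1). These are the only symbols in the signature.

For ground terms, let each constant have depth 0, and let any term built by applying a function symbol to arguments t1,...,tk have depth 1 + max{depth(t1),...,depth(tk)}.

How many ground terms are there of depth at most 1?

6

Let N_k = |{terms of depth ≤ k}|. Then N_0 = 3 and N_k = 3 + N_{k-1} for k ≥ 1 (one summand per function symbol, arity giving the exponent).
N_0 = 3
N_1 = 3 + 3 = 6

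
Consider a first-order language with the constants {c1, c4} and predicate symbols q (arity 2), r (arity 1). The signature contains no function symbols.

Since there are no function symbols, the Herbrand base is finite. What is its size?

6

With no function symbols, the Herbrand universe is just the 2 constants.
Ground atoms per predicate: q: 2^2 = 4, r: 2.
Herbrand base size = 4 + 2 = 6.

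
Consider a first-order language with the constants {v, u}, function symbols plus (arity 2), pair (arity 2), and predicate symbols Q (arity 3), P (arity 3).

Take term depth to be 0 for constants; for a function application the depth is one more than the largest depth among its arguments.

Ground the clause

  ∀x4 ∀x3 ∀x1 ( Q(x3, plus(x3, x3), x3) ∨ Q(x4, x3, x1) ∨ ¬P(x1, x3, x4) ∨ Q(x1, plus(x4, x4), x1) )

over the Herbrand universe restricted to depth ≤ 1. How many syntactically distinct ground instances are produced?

1000

Ground terms of depth ≤ 1:
  Write N_k for the number of ground terms of depth ≤ k. A term of depth ≤ k is either a constant or a function symbol applied to arguments of depth ≤ k−1, so N_k = 2 + N_{k-1}^2 + N_{k-1}^2.
  N_0 = 2
  N_1 = 2 + 2^2 + 2^2 = 10
  Explicitly: v, u, plus(v, v), plus(v, u), plus(u, v), plus(u, u), pair(v, v), pair(v, u), pair(u, v), pair(u, u).
So there are 10 ground terms available for substitution.
There are 3 variables to instantiate (x4, x3, x1), each occurring in at least one literal, so different choices give different ground instances.
Number of ground instances = 10^3 = 1000.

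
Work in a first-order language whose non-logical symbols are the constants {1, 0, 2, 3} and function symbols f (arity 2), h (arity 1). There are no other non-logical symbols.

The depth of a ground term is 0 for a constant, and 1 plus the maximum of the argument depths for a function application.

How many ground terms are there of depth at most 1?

24

If N_k denotes the number of depth-≤k ground terms, the 4 constants give N_0 = 4, and each function symbol of arity r contributes N_{k-1}^r new terms at level k: N_k = 4 + N_{k-1}^2 + N_{k-1}.
N_0 = 4
N_1 = 4 + 4^2 + 4 = 24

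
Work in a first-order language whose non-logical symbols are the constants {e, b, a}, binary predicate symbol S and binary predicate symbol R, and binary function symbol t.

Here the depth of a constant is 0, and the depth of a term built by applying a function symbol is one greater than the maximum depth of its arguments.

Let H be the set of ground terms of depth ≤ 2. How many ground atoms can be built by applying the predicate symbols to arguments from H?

First count ground terms of depth ≤ 2.
Let N_k = |{terms of depth ≤ k}|. Then N_0 = 3 and N_k = 3 + N_{k-1}^2 for k ≥ 1 (one summand per function symbol, arity giving the exponent).
N_0 = 3
N_1 = 3 + 3^2 = 12
N_2 = 3 + 12^2 = 147
So |H| = 147.
Ground atoms are formed by filling each argument slot of a predicate with a term from H, so an r-ary predicate gives |H|^r atoms:
  S: 147^2 = 21609;  R: 147^2 = 21609
Total ground atoms: 21609 + 21609 = 43218.

43218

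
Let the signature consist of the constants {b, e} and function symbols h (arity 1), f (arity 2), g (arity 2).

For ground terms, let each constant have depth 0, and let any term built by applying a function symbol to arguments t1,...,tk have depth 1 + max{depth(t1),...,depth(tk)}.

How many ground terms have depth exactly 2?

Write N_k for the number of ground terms of depth ≤ k. A term of depth ≤ k is either a constant or a function symbol applied to arguments of depth ≤ k−1, so N_k = 2 + N_{k-1} + N_{k-1}^2 + N_{k-1}^2.
N_0 = 2
N_1 = 2 + 2 + 2^2 + 2^2 = 12
N_2 = 2 + 12 + 12^2 + 12^2 = 302
Terms of depth exactly 2: N_2 − N_1 = 302 − 12 = 290.

290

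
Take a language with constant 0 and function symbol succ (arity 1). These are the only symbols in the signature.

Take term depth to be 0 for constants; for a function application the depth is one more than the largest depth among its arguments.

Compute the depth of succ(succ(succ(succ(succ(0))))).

depth(succ(0)) = 1 + depth(0) = 1 + 0 = 1
depth(succ(succ(0))) = 1 + depth(succ(0)) = 1 + 1 = 2
depth(succ(succ(succ(0)))) = 1 + depth(succ(succ(0))) = 1 + 2 = 3
depth(succ(succ(succ(succ(0))))) = 1 + depth(succ(succ(succ(0)))) = 1 + 3 = 4
depth(succ(succ(succ(succ(succ(0)))))) = 1 + depth(succ(succ(succ(succ(0))))) = 1 + 4 = 5

5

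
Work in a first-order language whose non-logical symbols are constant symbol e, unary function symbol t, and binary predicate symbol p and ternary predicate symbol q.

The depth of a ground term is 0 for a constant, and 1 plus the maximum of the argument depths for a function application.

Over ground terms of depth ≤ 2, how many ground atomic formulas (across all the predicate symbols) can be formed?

36

First count ground terms of depth ≤ 2.
If N_k denotes the number of depth-≤k ground terms, the 1 constant gives N_0 = 1, and each function symbol of arity r contributes N_{k-1}^r new terms at level k: N_k = 1 + N_{k-1}.
N_0 = 1
N_1 = 1 + 1 = 2
N_2 = 1 + 2 = 3
Explicitly: e, t(e), t(t(e)).
So |H| = 3.
Ground atoms are formed by filling each argument slot of a predicate with a term from H, so an r-ary predicate gives |H|^r atoms:
  p: 3^2 = 9;  q: 3^3 = 27
Total ground atoms: 9 + 27 = 36.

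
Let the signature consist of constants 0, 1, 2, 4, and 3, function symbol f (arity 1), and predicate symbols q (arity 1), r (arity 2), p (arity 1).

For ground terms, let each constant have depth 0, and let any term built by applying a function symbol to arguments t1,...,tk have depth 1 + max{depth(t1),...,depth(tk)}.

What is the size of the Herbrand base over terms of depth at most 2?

255

First count ground terms of depth ≤ 2.
Let N_k count ground terms of depth at most k. Each non-constant term of depth ≤ k is some function symbol applied to depth-≤(k−1) arguments, giving N_k = 5 + N_{k-1}.
N_0 = 5
N_1 = 5 + 5 = 10
N_2 = 5 + 10 = 15
So |H| = 15.
A ground atom is a predicate applied to a tuple of terms from H, so the count is the sum over predicates of |H|^arity:
  q: 15;  r: 15^2 = 225;  p: 15
Total ground atoms: 15 + 225 + 15 = 255.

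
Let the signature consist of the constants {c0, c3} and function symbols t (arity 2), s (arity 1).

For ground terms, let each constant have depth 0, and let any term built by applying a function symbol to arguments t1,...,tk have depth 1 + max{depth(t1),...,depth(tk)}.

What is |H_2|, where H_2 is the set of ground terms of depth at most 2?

74

Let N_k count ground terms of depth at most k. Each non-constant term of depth ≤ k is some function symbol applied to depth-≤(k−1) arguments, giving N_k = 2 + N_{k-1}^2 + N_{k-1}.
N_0 = 2
N_1 = 2 + 2^2 + 2 = 8
N_2 = 2 + 8^2 + 8 = 74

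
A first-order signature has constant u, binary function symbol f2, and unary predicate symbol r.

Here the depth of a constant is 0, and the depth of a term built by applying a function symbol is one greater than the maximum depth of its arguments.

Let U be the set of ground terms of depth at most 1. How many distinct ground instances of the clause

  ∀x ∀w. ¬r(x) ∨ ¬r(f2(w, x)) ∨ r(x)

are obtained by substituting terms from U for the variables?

Ground terms of depth ≤ 1:
  Let N_k = |{terms of depth ≤ k}|. Then N_0 = 1 and N_k = 1 + N_{k-1}^2 for k ≥ 1 (one summand per function symbol, arity giving the exponent).
  N_0 = 1
  N_1 = 1 + 1^2 = 2
  Explicitly: u, f2(u, u).
So there are 2 ground terms available for substitution.
Each of x, w ranges independently over the available ground terms, and distinct assignments produce distinct instances.
Number of ground instances = 2^2 = 4.

4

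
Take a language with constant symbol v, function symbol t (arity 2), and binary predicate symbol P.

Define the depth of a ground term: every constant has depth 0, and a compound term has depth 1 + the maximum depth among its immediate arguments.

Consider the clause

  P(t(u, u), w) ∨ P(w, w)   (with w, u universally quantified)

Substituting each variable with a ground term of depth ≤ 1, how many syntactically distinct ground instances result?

4

Ground terms of depth ≤ 1:
  Let N_k count ground terms of depth at most k. Each non-constant term of depth ≤ k is some function symbol applied to depth-≤(k−1) arguments, giving N_k = 1 + N_{k-1}^2.
  N_0 = 1
  N_1 = 1 + 1^2 = 2
  Explicitly: v, t(v, v).
So there are 2 ground terms available for substitution.
Each of w, u ranges independently over the available ground terms, and distinct assignments produce distinct instances.
Number of ground instances = 2^2 = 4.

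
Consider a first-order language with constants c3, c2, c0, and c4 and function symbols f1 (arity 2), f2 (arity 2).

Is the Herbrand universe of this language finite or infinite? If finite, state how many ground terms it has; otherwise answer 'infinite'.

infinite

The signature has at least one function symbol (f1, arity 2) and at least one constant (c3).
Iterating f1 gives infinitely many distinct ground terms: c3, f1(c3, c3), f1(f1(c3, c3), f1(c3, c3)), ...
So the Herbrand universe is infinite.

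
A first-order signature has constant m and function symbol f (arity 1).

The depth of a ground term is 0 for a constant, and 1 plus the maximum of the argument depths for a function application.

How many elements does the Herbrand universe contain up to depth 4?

If N_k denotes the number of depth-≤k ground terms, the 1 constant gives N_0 = 1, and each function symbol of arity r contributes N_{k-1}^r new terms at level k: N_k = 1 + N_{k-1}.
N_0 = 1
N_1 = 1 + 1 = 2
N_2 = 1 + 2 = 3
N_3 = 1 + 3 = 4
N_4 = 1 + 4 = 5
Explicitly: m, f(m), f(f(m)), f(f(f(m))), f(f(f(f(m)))).

5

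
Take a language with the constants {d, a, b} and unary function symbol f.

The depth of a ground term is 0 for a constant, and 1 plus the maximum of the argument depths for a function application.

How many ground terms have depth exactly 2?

Let N_k = |{terms of depth ≤ k}|. Then N_0 = 3 and N_k = 3 + N_{k-1} for k ≥ 1 (one summand per function symbol, arity giving the exponent).
N_0 = 3
N_1 = 3 + 3 = 6
N_2 = 3 + 6 = 9
Terms of depth exactly 2: N_2 − N_1 = 9 − 6 = 3.

3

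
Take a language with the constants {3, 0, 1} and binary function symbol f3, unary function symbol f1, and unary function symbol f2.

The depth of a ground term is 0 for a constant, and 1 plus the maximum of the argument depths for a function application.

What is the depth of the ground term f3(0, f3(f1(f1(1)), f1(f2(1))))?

depth(f1(1)) = 1 + depth(1) = 1 + 0 = 1
depth(f1(f1(1))) = 1 + depth(f1(1)) = 1 + 1 = 2
depth(f2(1)) = 1 + depth(1) = 1 + 0 = 1
depth(f1(f2(1))) = 1 + depth(f2(1)) = 1 + 1 = 2
depth(f3(f1(f1(1)), f1(f2(1)))) = 1 + max(2, 2) = 3
depth(f3(0, f3(f1(f1(1)), f1(f2(1))))) = 1 + max(0, 3) = 4

4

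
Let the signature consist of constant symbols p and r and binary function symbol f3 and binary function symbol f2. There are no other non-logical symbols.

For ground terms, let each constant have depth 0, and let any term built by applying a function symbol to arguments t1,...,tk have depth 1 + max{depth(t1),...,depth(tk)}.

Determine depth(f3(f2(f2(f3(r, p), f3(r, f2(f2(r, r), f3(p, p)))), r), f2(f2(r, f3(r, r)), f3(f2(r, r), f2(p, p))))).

6

depth(f3(r, p)) = 1 + max(0, 0) = 1
depth(f2(r, r)) = 1 + max(0, 0) = 1
depth(f3(p, p)) = 1 + max(0, 0) = 1
depth(f2(f2(r, r), f3(p, p))) = 1 + max(1, 1) = 2
depth(f3(r, f2(f2(r, r), f3(p, p)))) = 1 + max(0, 2) = 3
depth(f2(f3(r, p), f3(r, f2(f2(r, r), f3(p, p))))) = 1 + max(1, 3) = 4
depth(f2(f2(f3(r, p), f3(r, f2(f2(r, r), f3(p, p)))), r)) = 1 + max(4, 0) = 5
depth(f3(r, r)) = 1 + max(0, 0) = 1
depth(f2(r, f3(r, r))) = 1 + max(0, 1) = 2
depth(f2(p, p)) = 1 + max(0, 0) = 1
depth(f3(f2(r, r), f2(p, p))) = 1 + max(1, 1) = 2
depth(f2(f2(r, f3(r, r)), f3(f2(r, r), f2(p, p)))) = 1 + max(2, 2) = 3
depth(f3(f2(f2(f3(r, p), f3(r, f2(f2(r, r), f3(p, p)))), r), f2(f2(r, f3(r, r)), f3(f2(r, r), f2(p, p))))) = 1 + max(5, 3) = 6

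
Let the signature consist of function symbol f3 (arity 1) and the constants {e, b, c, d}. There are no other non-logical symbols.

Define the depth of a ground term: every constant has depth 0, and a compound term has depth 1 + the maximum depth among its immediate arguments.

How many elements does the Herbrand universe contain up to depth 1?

8

Let N_k = |{terms of depth ≤ k}|. Then N_0 = 4 and N_k = 4 + N_{k-1} for k ≥ 1 (one summand per function symbol, arity giving the exponent).
N_0 = 4
N_1 = 4 + 4 = 8
Explicitly: e, b, c, d, f3(e), f3(b), f3(c), f3(d).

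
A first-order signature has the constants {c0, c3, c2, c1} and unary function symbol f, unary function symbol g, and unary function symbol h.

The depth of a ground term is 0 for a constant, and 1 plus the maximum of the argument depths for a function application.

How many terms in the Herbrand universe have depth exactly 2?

36

Count level by level. With function symbols f/1, g/1, h/1, the terms of depth ≤ k are the 4 constants together with each function applied to depth-≤(k−1) tuples, so N_k = 4 + N_{k-1} + N_{k-1} + N_{k-1}.
N_0 = 4
N_1 = 4 + 4 + 4 + 4 = 16
N_2 = 4 + 16 + 16 + 16 = 52
Terms of depth exactly 2: N_2 − N_1 = 52 − 16 = 36.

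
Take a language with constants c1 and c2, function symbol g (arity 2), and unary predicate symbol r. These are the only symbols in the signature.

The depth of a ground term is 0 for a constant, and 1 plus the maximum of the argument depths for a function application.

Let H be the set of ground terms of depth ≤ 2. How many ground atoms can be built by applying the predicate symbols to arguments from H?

38

First count ground terms of depth ≤ 2.
Let N_k count ground terms of depth at most k. Each non-constant term of depth ≤ k is some function symbol applied to depth-≤(k−1) arguments, giving N_k = 2 + N_{k-1}^2.
N_0 = 2
N_1 = 2 + 2^2 = 6
N_2 = 2 + 6^2 = 38
So |H| = 38.
For each predicate symbol, the number of ground atoms is |H| raised to its arity; summing:
  r: 38
Total ground atoms: 38.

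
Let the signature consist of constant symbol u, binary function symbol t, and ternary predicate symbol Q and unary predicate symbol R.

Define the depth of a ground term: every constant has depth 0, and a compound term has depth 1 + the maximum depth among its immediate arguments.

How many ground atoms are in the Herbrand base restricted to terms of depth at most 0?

First count ground terms of depth ≤ 0.
If N_k denotes the number of depth-≤k ground terms, the 1 constant gives N_0 = 1, and each function symbol of arity r contributes N_{k-1}^r new terms at level k: N_k = 1 + N_{k-1}^2.
N_0 = 1
So |H| = 1.
Each predicate of arity r yields |H|^r ground atoms (one per choice of an r-tuple from H):
  Q: 1^3 = 1;  R: 1
Total ground atoms: 1 + 1 = 2.

2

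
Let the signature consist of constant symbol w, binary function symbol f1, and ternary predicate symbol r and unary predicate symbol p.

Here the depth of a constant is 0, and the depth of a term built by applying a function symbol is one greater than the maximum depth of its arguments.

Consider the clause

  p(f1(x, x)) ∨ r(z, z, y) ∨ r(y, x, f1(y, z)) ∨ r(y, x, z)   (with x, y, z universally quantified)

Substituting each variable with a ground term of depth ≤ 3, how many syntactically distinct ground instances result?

17576

Ground terms of depth ≤ 3:
  Count level by level. With function symbols f1/2, the terms of depth ≤ k are the 1 constant together with each function applied to depth-≤(k−1) tuples, so N_k = 1 + N_{k-1}^2.
  N_0 = 1
  N_1 = 1 + 1^2 = 2
  N_2 = 1 + 2^2 = 5
  N_3 = 1 + 5^2 = 26
So there are 26 ground terms available for substitution.
The clause has 3 distinct variables (x, y, z), each appearing in the body. In the free term algebra distinct substitutions yield syntactically distinct ground instances.
Number of ground instances = 26^3 = 17576.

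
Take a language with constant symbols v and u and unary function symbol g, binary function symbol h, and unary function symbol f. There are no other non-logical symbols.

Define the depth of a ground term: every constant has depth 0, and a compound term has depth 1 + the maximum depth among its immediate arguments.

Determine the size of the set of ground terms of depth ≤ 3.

15130

Let N_k = |{terms of depth ≤ k}|. Then N_0 = 2 and N_k = 2 + N_{k-1} + N_{k-1}^2 + N_{k-1} for k ≥ 1 (one summand per function symbol, arity giving the exponent).
N_0 = 2
N_1 = 2 + 2 + 2^2 + 2 = 10
N_2 = 2 + 10 + 10^2 + 10 = 122
N_3 = 2 + 122 + 122^2 + 122 = 15130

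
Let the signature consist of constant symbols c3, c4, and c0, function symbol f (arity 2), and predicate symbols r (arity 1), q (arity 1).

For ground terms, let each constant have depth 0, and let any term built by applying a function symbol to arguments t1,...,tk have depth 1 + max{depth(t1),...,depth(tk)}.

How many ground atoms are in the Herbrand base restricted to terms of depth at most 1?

24

First count ground terms of depth ≤ 1.
Count level by level. With function symbols f/2, the terms of depth ≤ k are the 3 constants together with each function applied to depth-≤(k−1) tuples, so N_k = 3 + N_{k-1}^2.
N_0 = 3
N_1 = 3 + 3^2 = 12
So |H| = 12.
Each predicate of arity r yields |H|^r ground atoms (one per choice of an r-tuple from H):
  r: 12;  q: 12
Total ground atoms: 12 + 12 = 24.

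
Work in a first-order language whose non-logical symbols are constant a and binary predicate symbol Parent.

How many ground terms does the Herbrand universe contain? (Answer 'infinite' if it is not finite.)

There are no function symbols, so the only ground term is the single constant.
The Herbrand universe is {a}, finite with 1 element.

1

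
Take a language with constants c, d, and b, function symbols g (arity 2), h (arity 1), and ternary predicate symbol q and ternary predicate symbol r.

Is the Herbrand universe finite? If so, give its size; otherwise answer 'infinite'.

infinite

The signature has at least one function symbol (g, arity 2) and at least one constant (c).
Iterating g gives infinitely many distinct ground terms: c, g(c, c), g(g(c, c), g(c, c)), ...
So the Herbrand universe is infinite.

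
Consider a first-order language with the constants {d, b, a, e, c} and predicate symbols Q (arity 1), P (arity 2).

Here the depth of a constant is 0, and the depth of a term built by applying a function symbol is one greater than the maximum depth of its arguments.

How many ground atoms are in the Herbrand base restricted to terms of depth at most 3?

First count ground terms of depth ≤ 3.
With no function symbols every ground term is a constant, so there are exactly 5 ground terms at every depth bound.
N_0 = 5
N_1 = 5
N_2 = 5
N_3 = 5
Explicitly: d, b, a, e, c.
So |H| = 5.
For each predicate symbol, the number of ground atoms is |H| raised to its arity; summing:
  Q: 5;  P: 5^2 = 25
Total ground atoms: 5 + 25 = 30.

30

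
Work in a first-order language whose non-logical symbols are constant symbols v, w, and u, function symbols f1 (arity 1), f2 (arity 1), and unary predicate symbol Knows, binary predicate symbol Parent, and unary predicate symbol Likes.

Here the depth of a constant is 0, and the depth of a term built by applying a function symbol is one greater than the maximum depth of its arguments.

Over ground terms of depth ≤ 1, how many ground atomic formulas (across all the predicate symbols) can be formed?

First count ground terms of depth ≤ 1.
Write N_k for the number of ground terms of depth ≤ k. A term of depth ≤ k is either a constant or a function symbol applied to arguments of depth ≤ k−1, so N_k = 3 + N_{k-1} + N_{k-1}.
N_0 = 3
N_1 = 3 + 3 + 3 = 9
So |H| = 9.
Each predicate of arity r yields |H|^r ground atoms (one per choice of an r-tuple from H):
  Knows: 9;  Parent: 9^2 = 81;  Likes: 9
Total ground atoms: 9 + 81 + 9 = 99.

99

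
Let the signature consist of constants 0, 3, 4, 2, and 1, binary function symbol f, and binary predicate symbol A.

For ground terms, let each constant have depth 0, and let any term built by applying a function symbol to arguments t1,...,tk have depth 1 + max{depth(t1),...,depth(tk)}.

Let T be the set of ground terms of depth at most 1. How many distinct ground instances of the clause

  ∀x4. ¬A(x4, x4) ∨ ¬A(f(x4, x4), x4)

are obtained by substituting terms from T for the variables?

30

Ground terms of depth ≤ 1:
  Write N_k for the number of ground terms of depth ≤ k. A term of depth ≤ k is either a constant or a function symbol applied to arguments of depth ≤ k−1, so N_k = 5 + N_{k-1}^2.
  N_0 = 5
  N_1 = 5 + 5^2 = 30
So there are 30 ground terms available for substitution.
The body mentions the single quantified variable x4; since ground terms form a free algebra, no two substitutions collapse to the same formula.
Number of ground instances = 30.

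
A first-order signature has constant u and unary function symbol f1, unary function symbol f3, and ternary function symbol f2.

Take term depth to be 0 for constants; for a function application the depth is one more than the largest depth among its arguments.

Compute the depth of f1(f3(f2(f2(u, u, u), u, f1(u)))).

depth(f2(u, u, u)) = 1 + max(0, 0, 0) = 1
depth(f1(u)) = 1 + depth(u) = 1 + 0 = 1
depth(f2(f2(u, u, u), u, f1(u))) = 1 + max(1, 0, 1) = 2
depth(f3(f2(f2(u, u, u), u, f1(u)))) = 1 + depth(f2(f2(u, u, u), u, f1(u))) = 1 + 2 = 3
depth(f1(f3(f2(f2(u, u, u), u, f1(u))))) = 1 + depth(f3(f2(f2(u, u, u), u, f1(u)))) = 1 + 3 = 4

4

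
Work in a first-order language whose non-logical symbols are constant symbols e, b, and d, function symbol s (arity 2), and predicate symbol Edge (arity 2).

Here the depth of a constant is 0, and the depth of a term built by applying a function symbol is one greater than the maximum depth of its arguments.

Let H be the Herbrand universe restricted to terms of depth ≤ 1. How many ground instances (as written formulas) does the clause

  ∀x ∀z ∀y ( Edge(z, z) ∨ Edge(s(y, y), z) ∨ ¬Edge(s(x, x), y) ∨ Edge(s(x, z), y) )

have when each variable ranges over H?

Ground terms of depth ≤ 1:
  If N_k denotes the number of depth-≤k ground terms, the 3 constants give N_0 = 3, and each function symbol of arity r contributes N_{k-1}^r new terms at level k: N_k = 3 + N_{k-1}^2.
  N_0 = 3
  N_1 = 3 + 3^2 = 12
  Explicitly: e, b, d, s(e, e), s(e, b), s(e, d), s(b, e), s(b, b), s(b, d), s(d, e), s(d, b), s(d, d).
So there are 12 ground terms available for substitution.
Each of x, z, y ranges independently over the available ground terms, and distinct assignments produce distinct instances.
Number of ground instances = 12^3 = 1728.

1728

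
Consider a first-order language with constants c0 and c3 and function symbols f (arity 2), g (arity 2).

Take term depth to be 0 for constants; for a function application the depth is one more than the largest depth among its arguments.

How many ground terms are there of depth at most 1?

10

Let N_k = |{terms of depth ≤ k}|. Then N_0 = 2 and N_k = 2 + N_{k-1}^2 + N_{k-1}^2 for k ≥ 1 (one summand per function symbol, arity giving the exponent).
N_0 = 2
N_1 = 2 + 2^2 + 2^2 = 10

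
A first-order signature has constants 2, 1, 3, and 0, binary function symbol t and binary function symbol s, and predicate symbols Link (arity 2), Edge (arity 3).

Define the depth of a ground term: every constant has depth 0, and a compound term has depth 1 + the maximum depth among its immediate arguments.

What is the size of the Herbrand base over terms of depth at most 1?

First count ground terms of depth ≤ 1.
Let N_k = |{terms of depth ≤ k}|. Then N_0 = 4 and N_k = 4 + N_{k-1}^2 + N_{k-1}^2 for k ≥ 1 (one summand per function symbol, arity giving the exponent).
N_0 = 4
N_1 = 4 + 4^2 + 4^2 = 36
So |H| = 36.
Each predicate of arity r yields |H|^r ground atoms (one per choice of an r-tuple from H):
  Link: 36^2 = 1296;  Edge: 36^3 = 46656
Total ground atoms: 1296 + 46656 = 47952.

47952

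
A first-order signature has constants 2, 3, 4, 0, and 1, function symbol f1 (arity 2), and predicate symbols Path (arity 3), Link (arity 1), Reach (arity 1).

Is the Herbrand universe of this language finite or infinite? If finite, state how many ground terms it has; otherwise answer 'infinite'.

infinite

The signature has at least one function symbol (f1, arity 2) and at least one constant (2).
Iterating f1 gives infinitely many distinct ground terms: 2, f1(2, 2), f1(f1(2, 2), f1(2, 2)), ...
So the Herbrand universe is infinite.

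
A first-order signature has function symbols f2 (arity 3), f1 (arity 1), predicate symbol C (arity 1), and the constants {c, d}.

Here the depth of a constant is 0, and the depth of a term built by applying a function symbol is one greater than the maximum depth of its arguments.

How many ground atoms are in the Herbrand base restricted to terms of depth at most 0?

First count ground terms of depth ≤ 0.
Let N_k count ground terms of depth at most k. Each non-constant term of depth ≤ k is some function symbol applied to depth-≤(k−1) arguments, giving N_k = 2 + N_{k-1}^3 + N_{k-1}.
N_0 = 2
Explicitly: c, d.
So |H| = 2.
Ground atoms are formed by filling each argument slot of a predicate with a term from H, so an r-ary predicate gives |H|^r atoms:
  C: 2
Total ground atoms: 2.

2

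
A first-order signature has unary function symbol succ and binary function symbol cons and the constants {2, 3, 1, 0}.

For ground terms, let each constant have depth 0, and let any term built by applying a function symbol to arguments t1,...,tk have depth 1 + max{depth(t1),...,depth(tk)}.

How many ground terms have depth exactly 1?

Write N_k for the number of ground terms of depth ≤ k. A term of depth ≤ k is either a constant or a function symbol applied to arguments of depth ≤ k−1, so N_k = 4 + N_{k-1} + N_{k-1}^2.
N_0 = 4
N_1 = 4 + 4 + 4^2 = 24
Terms of depth exactly 1: N_1 − N_0 = 24 − 4 = 20.

20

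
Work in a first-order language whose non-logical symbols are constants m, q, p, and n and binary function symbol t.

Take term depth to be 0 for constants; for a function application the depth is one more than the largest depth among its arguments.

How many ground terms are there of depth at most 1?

20

If N_k denotes the number of depth-≤k ground terms, the 4 constants give N_0 = 4, and each function symbol of arity r contributes N_{k-1}^r new terms at level k: N_k = 4 + N_{k-1}^2.
N_0 = 4
N_1 = 4 + 4^2 = 20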